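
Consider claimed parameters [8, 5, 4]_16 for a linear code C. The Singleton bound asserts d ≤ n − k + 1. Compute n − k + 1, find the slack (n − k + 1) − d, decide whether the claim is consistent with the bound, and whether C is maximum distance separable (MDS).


Singleton RHS = n − k + 1 = 4, slack = 0, bound satisfied, MDS.

Singleton bound: d ≤ n − k + 1.
Here n = 8, k = 5, so n − k + 1 = 4.
Given d = 4, check d ≤ 4: YES.
Slack = (n − k + 1) − d = 0.
The code is MDS (slack = 0).
Description: the claimed parameters are [8, 5, 4]_16; such a code would be MDS (meets Singleton bound).


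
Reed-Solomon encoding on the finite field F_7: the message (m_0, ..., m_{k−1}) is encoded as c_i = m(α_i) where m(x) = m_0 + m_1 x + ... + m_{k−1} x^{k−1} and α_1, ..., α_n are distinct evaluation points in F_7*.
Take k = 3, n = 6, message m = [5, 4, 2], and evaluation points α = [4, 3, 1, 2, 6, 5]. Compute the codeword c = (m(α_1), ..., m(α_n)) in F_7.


c = [4, 0, 4, 0, 3, 5]

Message polynomial: m(x) = 5 + 4·x + 2·x^2 (mod 7).
For each evaluation point α_i, compute m(α_i) mod 7:
  α_1 = 4: Horner steps 2 → 5 → 4, so m(4) = 4.
  α_2 = 3: Horner steps 2 → 3 → 0, so m(3) = 0.
  α_3 = 1: Horner steps 2 → 6 → 4, so m(1) = 4.
  α_4 = 2: Horner steps 2 → 1 → 0, so m(2) = 0.
  α_5 = 6: Horner steps 2 → 2 → 3, so m(6) = 3.
  α_6 = 5: Horner steps 2 → 0 → 5, so m(5) = 5.
Codeword c = [4, 0, 4, 0, 3, 5] ∈ F_7^6.


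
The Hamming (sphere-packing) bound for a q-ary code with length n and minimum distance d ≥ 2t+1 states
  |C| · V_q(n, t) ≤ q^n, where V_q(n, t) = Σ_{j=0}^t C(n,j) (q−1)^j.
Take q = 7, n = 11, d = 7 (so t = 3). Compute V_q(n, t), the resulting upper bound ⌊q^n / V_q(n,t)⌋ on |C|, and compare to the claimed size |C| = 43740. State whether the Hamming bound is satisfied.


V_q(n, t) = 37687, q^n = 1977326743, Hamming bound = 52467, |C| = 43740 ≤ bound (satisfied).

Step 1: Compute V_q(n, t) = Σ_{j=0}^3 C(n, j) (q−1)^j.
  j = 0: C(11,0)·(6)^0 = 1·1 = 1.
  j = 1: C(11,1)·(6)^1 = 11·6 = 66.
  j = 2: C(11,2)·(6)^2 = 55·36 = 1980.
  j = 3: C(11,3)·(6)^3 = 165·216 = 35640.
  V_q(n, t) = 1 + 66 + 1980 + 35640 = 37687.
Step 2: q^n = 7^11 = 1977326743.
Step 3: Hamming bound ⌊q^n / V_q(n,t)⌋ = ⌊1977326743/37687⌋ = 52467.
Step 4: Compare |C| = 43740 to 52467: satisfied.
The claimed |C| lies below the Hamming bound.


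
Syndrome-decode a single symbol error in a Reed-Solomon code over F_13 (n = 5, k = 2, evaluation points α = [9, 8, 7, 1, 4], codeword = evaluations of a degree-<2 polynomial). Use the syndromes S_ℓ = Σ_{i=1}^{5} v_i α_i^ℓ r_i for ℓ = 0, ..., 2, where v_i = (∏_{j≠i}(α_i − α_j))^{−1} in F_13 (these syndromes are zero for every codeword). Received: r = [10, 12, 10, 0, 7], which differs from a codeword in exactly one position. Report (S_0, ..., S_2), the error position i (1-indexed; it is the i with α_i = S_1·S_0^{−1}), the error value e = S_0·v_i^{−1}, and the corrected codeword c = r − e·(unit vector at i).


S = (10, 5, 9), error at position 3, error magnitude e = 9, c = [10, 12, 1, 0, 7].

Step 1: column multipliers v_i = (∏_{j≠i}(α_i − α_j))^{−1} mod 13.
  i = 1 (α = 9): (9−8)(9−7)(9−1)(9−4) = 1·2·8·5 = 80 ≡ 2, so v_1 = 2^{−1} = 7 (mod 13).
  i = 2 (α = 8): (8−9)(8−7)(8−1)(8−4) = (−1)·1·7·4 = −28 ≡ 11, so v_2 = 11^{−1} = 6 (mod 13).
  i = 3 (α = 7): (7−9)(7−8)(7−1)(7−4) = (−2)·(−1)·6·3 = 36 ≡ 10, so v_3 = 10^{−1} = 4 (mod 13).
  i = 4 (α = 1): (1−9)(1−8)(1−7)(1−4) = (−8)·(−7)·(−6)·(−3) = 1008 ≡ 7, so v_4 = 7^{−1} = 2 (mod 13).
  i = 5 (α = 4): (4−9)(4−8)(4−7)(4−1) = (−5)·(−4)·(−3)·3 = −180 ≡ 2, so v_5 = 2^{−1} = 7 (mod 13).
  v = [7, 6, 4, 2, 7].
Step 2: syndromes of r = [10, 12, 10, 0, 7] (all sums mod 13).
  S_0 = Σ v_i r_i = 7·10 + 6·12 + 4·10 + 2·0 + 7·7 = 231 ≡ 10.
  S_1 = Σ v_i α_i r_i = 7·9·10 + 6·8·12 + 4·7·10 + 2·1·0 + 7·4·7 = 1682 ≡ 5.
  α_i^2 mod 13 = [3, 12, 10, 1, 3].
  S_2 = Σ v_i α_i^2 r_i = 7·3·10 + 6·12·12 + 4·10·10 + 2·1·0 + 7·3·7 = 1621 ≡ 9.
  S = (10, 5, 9) ≠ 0, so r is not a codeword (an error is present).
Step 3: locate the error. For a single error e at position i, S_ℓ = v_i·e·α_i^ℓ, so α_err = S_1/S_0.
  S_0^{−1} = 10^{−1} = 4 (mod 13), so α_err = 5·4 = 20 ≡ 7 = α_3. Error position i = 3.
  Consistency check: S_2/S_1 = 9·8 = 72 ≡ 7 = α_err ✓ (single-error assumption holds).
Step 4: error magnitude e = S_0/v_3 = S_0·∏_{j≠3}(α_3 − α_j) = 10·10 = 100 ≡ 9 (mod 13).
Step 5: correct position 3: c_3 = r_3 − e = 10 − 9 ≡ 1 (mod 13). Hence c = [10, 12, 1, 0, 7].
  Check: interpolating c through the α_i gives m(x) = 2 + 11·x (degree < 2) with m(α_i) = c_i for every i, so c is indeed a codeword.


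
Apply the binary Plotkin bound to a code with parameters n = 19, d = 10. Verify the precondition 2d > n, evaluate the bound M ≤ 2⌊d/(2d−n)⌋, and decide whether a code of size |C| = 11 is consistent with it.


Plotkin bound M ≤ 20; given |C| = 11 ≤ bound (satisfied).

Check applicability: 2d = 20, n = 19.
2d − n = 1 > 0, so Plotkin applies.
Compute d/(2d−n) = 10/1 ≈ 10.0000.
⌊d/(2d−n)⌋ = 10.
Plotkin bound: M ≤ 2·10 = 20.
Given |C| = 11, check: satisfied.
This |C| is below the Plotkin bound.


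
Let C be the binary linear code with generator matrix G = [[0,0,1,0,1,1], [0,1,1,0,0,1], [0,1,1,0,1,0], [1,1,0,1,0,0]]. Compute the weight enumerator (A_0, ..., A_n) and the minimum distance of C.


Weight distribution: A_0 = 1, A_1 = 1, A_2 = 3, A_3 = 6, A_4 = 3, A_5 = 1, A_6 = 1. Minimum distance d = 1.

Enumerate all 2^4 = 16 messages m ∈ F_2^4.
For each, compute codeword c = mG in F_2^6, then tally its weight.
  m = 0000 → c = 000000, weight = 0.
  m = 1000 → c = 001011, weight = 3.
  m = 0100 → c = 011001, weight = 3.
  m = 1100 → c = 010010, weight = 2.
  m = 0010 → c = 011010, weight = 3.
  m = 1010 → c = 010001, weight = 2.
  m = 0110 → c = 000011, weight = 2.
  m = 1110 → c = 001000, weight = 1.
  m = 0001 → c = 110100, weight = 3.
  m = 1001 → c = 111111, weight = 6.
  m = 0101 → c = 101101, weight = 4.
  m = 1101 → c = 100110, weight = 3.
  m = 0011 → c = 101110, weight = 4.
  m = 1011 → c = 100101, weight = 3.
  m = 0111 → c = 110111, weight = 5.
  m = 1111 → c = 111100, weight = 4.
Tally weights:
  weight 0: 1 codewords.
  weight 1: 1 codewords.
  weight 2: 3 codewords.
  weight 3: 6 codewords.
  weight 4: 3 codewords.
  weight 5: 1 codewords.
  weight 6: 1 codewords.
Minimum distance d = smallest w > 0 with A_w > 0 = 1.
Sanity: Σ A_w = 16 = 2^4 = 16 ✓.


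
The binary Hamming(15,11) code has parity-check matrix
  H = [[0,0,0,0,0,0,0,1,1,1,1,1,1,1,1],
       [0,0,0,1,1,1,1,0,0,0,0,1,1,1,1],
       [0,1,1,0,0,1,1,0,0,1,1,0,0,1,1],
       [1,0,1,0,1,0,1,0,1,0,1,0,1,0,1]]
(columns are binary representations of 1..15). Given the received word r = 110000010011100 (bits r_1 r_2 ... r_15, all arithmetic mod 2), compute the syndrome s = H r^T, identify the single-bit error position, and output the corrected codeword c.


s = (0, 0, 0, 1)^T, error position = 1, corrected codeword c = 010000010011100

Compute s = H r^T mod 2 one row at a time:
  s_1 = 1 + 0 + 0 + 1 + 1 + 1 + 0 + 0 = 4 ≡ 0 (mod 2).
  s_2 = 0 + 0 + 0 + 0 + 1 + 1 + 0 + 0 = 2 ≡ 0 (mod 2).
  s_3 = 1 + 0 + 0 + 0 + 0 + 1 + 0 + 0 = 2 ≡ 0 (mod 2).
  s_4 = 1 + 0 + 0 + 0 + 0 + 1 + 1 + 0 = 3 ≡ 1 (mod 2).
s = (0, 0, 0, 1)^T — this equals column 1 of H (binary 0001), so error is at position 1.
Correct: flip bit 1 of r = 110000010011100 to get c = 010000010011100.


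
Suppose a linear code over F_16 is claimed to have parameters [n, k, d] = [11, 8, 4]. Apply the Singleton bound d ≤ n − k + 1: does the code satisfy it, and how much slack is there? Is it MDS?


Singleton RHS = n − k + 1 = 4, slack = 0, bound satisfied, MDS.

Singleton bound: d ≤ n − k + 1.
Here n = 11, k = 8, so n − k + 1 = 4.
Given d = 4, check d ≤ 4: YES.
Slack = (n − k + 1) − d = 0.
The code is MDS (slack = 0).
Description: the claimed parameters are [11, 8, 4]_16; such a code would be MDS (meets Singleton bound).


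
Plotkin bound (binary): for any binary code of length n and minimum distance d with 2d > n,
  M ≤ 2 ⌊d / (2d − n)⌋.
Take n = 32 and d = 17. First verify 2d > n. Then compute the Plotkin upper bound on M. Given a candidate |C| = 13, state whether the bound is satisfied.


Plotkin bound M ≤ 16; given |C| = 13 ≤ bound (satisfied).

Check applicability: 2d = 34, n = 32.
2d − n = 2 > 0, so Plotkin applies.
Compute d/(2d−n) = 17/2 ≈ 8.5000.
⌊d/(2d−n)⌋ = 8.
Plotkin bound: M ≤ 2·8 = 16.
Given |C| = 13, check: satisfied.
This |C| is below the Plotkin bound.


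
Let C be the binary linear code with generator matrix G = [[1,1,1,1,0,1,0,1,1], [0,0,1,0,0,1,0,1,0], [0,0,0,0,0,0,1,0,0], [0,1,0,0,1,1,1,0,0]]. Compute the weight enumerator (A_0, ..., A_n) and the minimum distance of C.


Weight distribution: A_0 = 1, A_1 = 1, A_3 = 2, A_4 = 4, A_5 = 3, A_6 = 2, A_7 = 2, A_8 = 1. Minimum distance d = 1.

Enumerate all 2^4 = 16 messages m ∈ F_2^4.
For each, compute codeword c = mG in F_2^9, then tally its weight.
  m = 0000 → c = 000000000, weight = 0.
  m = 1000 → c = 111101011, weight = 7.
  m = 0100 → c = 001001010, weight = 3.
  m = 1100 → c = 110100001, weight = 4.
  m = 0010 → c = 000000100, weight = 1.
  m = 1010 → c = 111101111, weight = 8.
  m = 0110 → c = 001001110, weight = 4.
  m = 1110 → c = 110100101, weight = 5.
  m = 0001 → c = 010011100, weight = 4.
  m = 1001 → c = 101110111, weight = 7.
  m = 0101 → c = 011010110, weight = 5.
  m = 1101 → c = 100111101, weight = 6.
  m = 0011 → c = 010011000, weight = 3.
  m = 1011 → c = 101110011, weight = 6.
  m = 0111 → c = 011010010, weight = 4.
  m = 1111 → c = 100111001, weight = 5.
Tally weights:
  weight 0: 1 codewords.
  weight 1: 1 codewords.
  weight 3: 2 codewords.
  weight 4: 4 codewords.
  weight 5: 3 codewords.
  weight 6: 2 codewords.
  weight 7: 2 codewords.
  weight 8: 1 codewords.
Minimum distance d = smallest w > 0 with A_w > 0 = 1.
Sanity: Σ A_w = 16 = 2^4 = 16 ✓.


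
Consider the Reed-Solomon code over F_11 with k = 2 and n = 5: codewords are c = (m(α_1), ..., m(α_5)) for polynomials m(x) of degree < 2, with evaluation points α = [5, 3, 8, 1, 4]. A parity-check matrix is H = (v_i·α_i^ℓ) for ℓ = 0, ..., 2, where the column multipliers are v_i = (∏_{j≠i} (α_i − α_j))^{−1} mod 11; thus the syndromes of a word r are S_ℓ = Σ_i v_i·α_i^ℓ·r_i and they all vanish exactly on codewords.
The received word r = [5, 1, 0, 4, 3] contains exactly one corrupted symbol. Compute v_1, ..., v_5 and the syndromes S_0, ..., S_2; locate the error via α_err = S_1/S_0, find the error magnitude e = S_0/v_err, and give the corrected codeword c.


S = (6, 6, 6), error at position 4, error magnitude e = 7, c = [5, 1, 0, 8, 3].

Step 1: column multipliers v_i = (∏_{j≠i}(α_i − α_j))^{−1} mod 11.
  i = 1 (α = 5): (5−3)(5−8)(5−1)(5−4) = 2·(−3)·4·1 = −24 ≡ 9, so v_1 = 9^{−1} = 5 (mod 11).
  i = 2 (α = 3): (3−5)(3−8)(3−1)(3−4) = (−2)·(−5)·2·(−1) = −20 ≡ 2, so v_2 = 2^{−1} = 6 (mod 11).
  i = 3 (α = 8): (8−5)(8−3)(8−1)(8−4) = 3·5·7·4 = 420 ≡ 2, so v_3 = 2^{−1} = 6 (mod 11).
  i = 4 (α = 1): (1−5)(1−3)(1−8)(1−4) = (−4)·(−2)·(−7)·(−3) = 168 ≡ 3, so v_4 = 3^{−1} = 4 (mod 11).
  i = 5 (α = 4): (4−5)(4−3)(4−8)(4−1) = (−1)·1·(−4)·3 = 12 ≡ 1, so v_5 = 1^{−1} = 1 (mod 11).
  v = [5, 6, 6, 4, 1].
Step 2: syndromes of r = [5, 1, 0, 4, 3] (all sums mod 11).
  S_0 = Σ v_i r_i = 5·5 + 6·1 + 6·0 + 4·4 + 1·3 = 50 ≡ 6.
  S_1 = Σ v_i α_i r_i = 5·5·5 + 6·3·1 + 6·8·0 + 4·1·4 + 1·4·3 = 171 ≡ 6.
  α_i^2 mod 11 = [3, 9, 9, 1, 5].
  S_2 = Σ v_i α_i^2 r_i = 5·3·5 + 6·9·1 + 6·9·0 + 4·1·4 + 1·5·3 = 160 ≡ 6.
  S = (6, 6, 6) ≠ 0, so r is not a codeword (an error is present).
Step 3: locate the error. For a single error e at position i, S_ℓ = v_i·e·α_i^ℓ, so α_err = S_1/S_0.
  S_0^{−1} = 6^{−1} = 2 (mod 11), so α_err = 6·2 = 12 ≡ 1 = α_4. Error position i = 4.
  Consistency check: S_2/S_1 = 6·2 = 12 ≡ 1 = α_err ✓ (single-error assumption holds).
Step 4: error magnitude e = S_0/v_4 = S_0·∏_{j≠4}(α_4 − α_j) = 6·3 = 18 ≡ 7 (mod 11).
Step 5: correct position 4: c_4 = r_4 − e = 4 − 7 ≡ 8 (mod 11). Hence c = [5, 1, 0, 8, 3].
  Check: interpolating c through the α_i gives m(x) = 6 + 2·x (degree < 2) with m(α_i) = c_i for every i, so c is indeed a codeword.


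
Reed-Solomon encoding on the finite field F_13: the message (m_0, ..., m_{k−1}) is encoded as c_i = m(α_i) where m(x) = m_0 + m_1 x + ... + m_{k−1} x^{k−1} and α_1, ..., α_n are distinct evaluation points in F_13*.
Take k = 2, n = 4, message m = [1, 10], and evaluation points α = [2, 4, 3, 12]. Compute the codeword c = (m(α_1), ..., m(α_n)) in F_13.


c = [8, 2, 5, 4]

Message polynomial: m(x) = 1 + 10·x (mod 13).
For each evaluation point α_i, compute m(α_i) mod 13:
  α_1 = 2: Horner steps 10 → 8, so m(2) = 8.
  α_2 = 4: Horner steps 10 → 2, so m(4) = 2.
  α_3 = 3: Horner steps 10 → 5, so m(3) = 5.
  α_4 = 12: Horner steps 10 → 4, so m(12) = 4.
Codeword c = [8, 2, 5, 4] ∈ F_13^4.


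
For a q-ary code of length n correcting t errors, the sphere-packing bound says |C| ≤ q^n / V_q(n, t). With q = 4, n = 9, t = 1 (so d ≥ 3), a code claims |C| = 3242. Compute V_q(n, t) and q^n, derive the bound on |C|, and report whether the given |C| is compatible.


V_q(n, t) = 28, q^n = 262144, Hamming bound = 9362, |C| = 3242 ≤ bound (satisfied).

Step 1: Compute V_q(n, t) = Σ_{j=0}^1 C(n, j) (q−1)^j.
  j = 0: C(9,0)·(3)^0 = 1·1 = 1.
  j = 1: C(9,1)·(3)^1 = 9·3 = 27.
  V_q(n, t) = 1 + 27 = 28.
Step 2: q^n = 4^9 = 262144.
Step 3: Hamming bound ⌊q^n / V_q(n,t)⌋ = ⌊262144/28⌋ = 9362.
Step 4: Compare |C| = 3242 to 9362: satisfied.
The claimed |C| lies below the Hamming bound.


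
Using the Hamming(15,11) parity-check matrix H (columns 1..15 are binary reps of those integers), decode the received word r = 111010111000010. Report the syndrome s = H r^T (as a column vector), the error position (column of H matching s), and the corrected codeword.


s = (1, 1, 0, 1)^T, error position = 13, corrected codeword c = 111010111000110

Compute s = H r^T mod 2 one row at a time:
  s_1 = 1 + 1 + 0 + 0 + 0 + 0 + 1 + 0 = 3 ≡ 1 (mod 2).
  s_2 = 0 + 1 + 0 + 1 + 0 + 0 + 1 + 0 = 3 ≡ 1 (mod 2).
  s_3 = 1 + 1 + 0 + 1 + 0 + 0 + 1 + 0 = 4 ≡ 0 (mod 2).
  s_4 = 1 + 1 + 1 + 1 + 1 + 0 + 0 + 0 = 5 ≡ 1 (mod 2).
s = (1, 1, 0, 1)^T — this equals column 13 of H (binary 1101), so error is at position 13.
Correct: flip bit 13 of r = 111010111000010 to get c = 111010111000110.


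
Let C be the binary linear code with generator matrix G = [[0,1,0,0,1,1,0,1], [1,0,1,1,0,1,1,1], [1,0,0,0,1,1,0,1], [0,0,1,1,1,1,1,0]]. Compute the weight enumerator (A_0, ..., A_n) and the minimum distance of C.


Weight distribution: A_0 = 1, A_1 = 1, A_2 = 1, A_3 = 3, A_4 = 3, A_5 = 3, A_6 = 3, A_7 = 1. Minimum distance d = 1.

Enumerate all 2^4 = 16 messages m ∈ F_2^4.
For each, compute codeword c = mG in F_2^8, then tally its weight.
  m = 0000 → c = 00000000, weight = 0.
  m = 1000 → c = 01001101, weight = 4.
  m = 0100 → c = 10110111, weight = 6.
  m = 1100 → c = 11111010, weight = 6.
  m = 0010 → c = 10001101, weight = 4.
  m = 1010 → c = 11000000, weight = 2.
  m = 0110 → c = 00111010, weight = 4.
  m = 1110 → c = 01110111, weight = 6.
  m = 0001 → c = 00111110, weight = 5.
  m = 1001 → c = 01110011, weight = 5.
  m = 0101 → c = 10001001, weight = 3.
  m = 1101 → c = 11000100, weight = 3.
  m = 0011 → c = 10110011, weight = 5.
  m = 1011 → c = 11111110, weight = 7.
  m = 0111 → c = 00000100, weight = 1.
  m = 1111 → c = 01001001, weight = 3.
Tally weights:
  weight 0: 1 codewords.
  weight 1: 1 codewords.
  weight 2: 1 codewords.
  weight 3: 3 codewords.
  weight 4: 3 codewords.
  weight 5: 3 codewords.
  weight 6: 3 codewords.
  weight 7: 1 codewords.
Minimum distance d = smallest w > 0 with A_w > 0 = 1.
Sanity: Σ A_w = 16 = 2^4 = 16 ✓.


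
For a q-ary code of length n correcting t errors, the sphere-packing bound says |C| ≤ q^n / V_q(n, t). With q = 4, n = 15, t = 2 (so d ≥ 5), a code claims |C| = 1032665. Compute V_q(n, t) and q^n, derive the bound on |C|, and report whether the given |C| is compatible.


V_q(n, t) = 991, q^n = 1073741824, Hamming bound = 1083493, |C| = 1032665 ≤ bound (satisfied).

Step 1: Compute V_q(n, t) = Σ_{j=0}^2 C(n, j) (q−1)^j.
  j = 0: C(15,0)·(3)^0 = 1·1 = 1.
  j = 1: C(15,1)·(3)^1 = 15·3 = 45.
  j = 2: C(15,2)·(3)^2 = 105·9 = 945.
  V_q(n, t) = 1 + 45 + 945 = 991.
Step 2: q^n = 4^15 = 1073741824.
Step 3: Hamming bound ⌊q^n / V_q(n,t)⌋ = ⌊1073741824/991⌋ = 1083493.
Step 4: Compare |C| = 1032665 to 1083493: satisfied.
The claimed |C| lies below the Hamming bound.


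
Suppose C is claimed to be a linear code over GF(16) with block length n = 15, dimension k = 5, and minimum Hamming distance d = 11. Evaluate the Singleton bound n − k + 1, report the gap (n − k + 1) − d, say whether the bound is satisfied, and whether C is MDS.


Singleton RHS = n − k + 1 = 11, slack = 0, bound satisfied, MDS.

Singleton bound: d ≤ n − k + 1.
Here n = 15, k = 5, so n − k + 1 = 11.
Given d = 11, check d ≤ 11: YES.
Slack = (n − k + 1) − d = 0.
The code is MDS (slack = 0).
Description: the claimed parameters are [15, 5, 11]_16; such a code would be MDS (meets Singleton bound).


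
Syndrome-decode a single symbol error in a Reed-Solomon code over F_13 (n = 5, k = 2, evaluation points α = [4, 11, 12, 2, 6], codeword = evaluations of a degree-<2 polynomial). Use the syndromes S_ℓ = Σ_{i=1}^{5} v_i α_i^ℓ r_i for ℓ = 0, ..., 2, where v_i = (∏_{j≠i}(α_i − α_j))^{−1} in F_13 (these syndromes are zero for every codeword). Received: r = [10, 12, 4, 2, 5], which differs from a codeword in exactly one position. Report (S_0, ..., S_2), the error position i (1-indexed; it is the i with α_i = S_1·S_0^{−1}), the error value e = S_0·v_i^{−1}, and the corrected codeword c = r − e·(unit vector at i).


S = (12, 1, 12), error at position 3, error magnitude e = 1, c = [10, 12, 3, 2, 5].

Step 1: column multipliers v_i = (∏_{j≠i}(α_i − α_j))^{−1} mod 13.
  i = 1 (α = 4): (4−11)(4−12)(4−2)(4−6) = (−7)·(−8)·2·(−2) = −224 ≡ 10, so v_1 = 10^{−1} = 4 (mod 13).
  i = 2 (α = 11): (11−4)(11−12)(11−2)(11−6) = 7·(−1)·9·5 = −315 ≡ 10, so v_2 = 10^{−1} = 4 (mod 13).
  i = 3 (α = 12): (12−4)(12−11)(12−2)(12−6) = 8·1·10·6 = 480 ≡ 12, so v_3 = 12^{−1} = 12 (mod 13).
  i = 4 (α = 2): (2−4)(2−11)(2−12)(2−6) = (−2)·(−9)·(−10)·(−4) = 720 ≡ 5, so v_4 = 5^{−1} = 8 (mod 13).
  i = 5 (α = 6): (6−4)(6−11)(6−12)(6−2) = 2·(−5)·(−6)·4 = 240 ≡ 6, so v_5 = 6^{−1} = 11 (mod 13).
  v = [4, 4, 12, 8, 11].
Step 2: syndromes of r = [10, 12, 4, 2, 5] (all sums mod 13).
  S_0 = Σ v_i r_i = 4·10 + 4·12 + 12·4 + 8·2 + 11·5 = 207 ≡ 12.
  S_1 = Σ v_i α_i r_i = 4·4·10 + 4·11·12 + 12·12·4 + 8·2·2 + 11·6·5 = 1626 ≡ 1.
  α_i^2 mod 13 = [3, 4, 1, 4, 10].
  S_2 = Σ v_i α_i^2 r_i = 4·3·10 + 4·4·12 + 12·1·4 + 8·4·2 + 11·10·5 = 974 ≡ 12.
  S = (12, 1, 12) ≠ 0, so r is not a codeword (an error is present).
Step 3: locate the error. For a single error e at position i, S_ℓ = v_i·e·α_i^ℓ, so α_err = S_1/S_0.
  S_0^{−1} = 12^{−1} = 12 (mod 13), so α_err = 1·12 = 12 ≡ 12 = α_3. Error position i = 3.
  Consistency check: S_2/S_1 = 12·1 = 12 ≡ 12 = α_err ✓ (single-error assumption holds).
Step 4: error magnitude e = S_0/v_3 = S_0·∏_{j≠3}(α_3 − α_j) = 12·12 = 144 ≡ 1 (mod 13).
Step 5: correct position 3: c_3 = r_3 − e = 4 − 1 ≡ 3 (mod 13). Hence c = [10, 12, 3, 2, 5].
  Check: interpolating c through the α_i gives m(x) = 7 + 4·x (degree < 2) with m(α_i) = c_i for every i, so c is indeed a codeword.


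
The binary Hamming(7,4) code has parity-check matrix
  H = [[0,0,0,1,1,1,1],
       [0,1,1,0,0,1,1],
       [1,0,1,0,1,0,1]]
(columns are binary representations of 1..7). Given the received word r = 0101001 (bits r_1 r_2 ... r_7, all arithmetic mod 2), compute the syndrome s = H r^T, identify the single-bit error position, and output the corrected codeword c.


s = (0, 0, 1)^T, error position = 1, corrected codeword c = 1101001

Compute s = H r^T mod 2 one row at a time:
  s_1 = 1 + 0 + 0 + 1 = 2 ≡ 0 (mod 2).
  s_2 = 1 + 0 + 0 + 1 = 2 ≡ 0 (mod 2).
  s_3 = 0 + 0 + 0 + 1 = 1 ≡ 1 (mod 2).
s = (0, 0, 1)^T — this equals column 1 of H (binary 001), so error is at position 1.
Correct: flip bit 1 of r = 0101001 to get c = 1101001.


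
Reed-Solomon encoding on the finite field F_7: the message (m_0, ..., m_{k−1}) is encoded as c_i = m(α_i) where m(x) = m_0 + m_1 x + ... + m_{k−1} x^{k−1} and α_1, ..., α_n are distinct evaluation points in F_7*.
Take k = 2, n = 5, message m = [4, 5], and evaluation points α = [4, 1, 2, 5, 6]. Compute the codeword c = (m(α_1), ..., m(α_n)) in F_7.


c = [3, 2, 0, 1, 6]

Message polynomial: m(x) = 4 + 5·x (mod 7).
For each evaluation point α_i, compute m(α_i) mod 7:
  α_1 = 4: Horner steps 5 → 3, so m(4) = 3.
  α_2 = 1: Horner steps 5 → 2, so m(1) = 2.
  α_3 = 2: Horner steps 5 → 0, so m(2) = 0.
  α_4 = 5: Horner steps 5 → 1, so m(5) = 1.
  α_5 = 6: Horner steps 5 → 6, so m(6) = 6.
Codeword c = [3, 2, 0, 1, 6] ∈ F_7^5.


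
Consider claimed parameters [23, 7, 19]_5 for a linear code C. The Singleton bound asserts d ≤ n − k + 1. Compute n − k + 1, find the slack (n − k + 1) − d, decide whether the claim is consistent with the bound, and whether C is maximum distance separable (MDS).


Singleton RHS = n − k + 1 = 17, slack = -2, bound violated (no such code; not MDS).

Singleton bound: d ≤ n − k + 1.
Here n = 23, k = 7, so n − k + 1 = 17.
Given d = 19, check d ≤ 17: NO.
Slack = (n − k + 1) − d = -2.
The slack is negative: d = 19 exceeds n − k + 1 = 17 by 2, so the Singleton bound is violated and no linear [23, 7, 19]_5 code can exist. In particular it is not MDS (MDS requires d = n − k + 1 exactly).
Description: the claimed parameters are [23, 7, 19]_5; such a code would be impossible (violates the Singleton bound).


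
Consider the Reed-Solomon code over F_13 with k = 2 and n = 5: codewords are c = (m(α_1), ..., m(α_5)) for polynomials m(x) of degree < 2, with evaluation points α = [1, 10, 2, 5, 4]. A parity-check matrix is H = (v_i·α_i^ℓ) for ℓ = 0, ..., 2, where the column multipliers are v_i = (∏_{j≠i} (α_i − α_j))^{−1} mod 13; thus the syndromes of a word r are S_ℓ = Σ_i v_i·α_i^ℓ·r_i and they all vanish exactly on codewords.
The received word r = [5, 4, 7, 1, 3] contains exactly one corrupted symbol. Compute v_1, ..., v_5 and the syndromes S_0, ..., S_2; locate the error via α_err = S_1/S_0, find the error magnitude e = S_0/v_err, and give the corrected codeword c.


S = (12, 12, 12), error at position 1, error magnitude e = 9, c = [9, 4, 7, 1, 3].

Step 1: column multipliers v_i = (∏_{j≠i}(α_i − α_j))^{−1} mod 13.
  i = 1 (α = 1): (1−10)(1−2)(1−5)(1−4) = (−9)·(−1)·(−4)·(−3) = 108 ≡ 4, so v_1 = 4^{−1} = 10 (mod 13).
  i = 2 (α = 10): (10−1)(10−2)(10−5)(10−4) = 9·8·5·6 = 2160 ≡ 2, so v_2 = 2^{−1} = 7 (mod 13).
  i = 3 (α = 2): (2−1)(2−10)(2−5)(2−4) = 1·(−8)·(−3)·(−2) = −48 ≡ 4, so v_3 = 4^{−1} = 10 (mod 13).
  i = 4 (α = 5): (5−1)(5−10)(5−2)(5−4) = 4·(−5)·3·1 = −60 ≡ 5, so v_4 = 5^{−1} = 8 (mod 13).
  i = 5 (α = 4): (4−1)(4−10)(4−2)(4−5) = 3·(−6)·2·(−1) = 36 ≡ 10, so v_5 = 10^{−1} = 4 (mod 13).
  v = [10, 7, 10, 8, 4].
Step 2: syndromes of r = [5, 4, 7, 1, 3] (all sums mod 13).
  S_0 = Σ v_i r_i = 10·5 + 7·4 + 10·7 + 8·1 + 4·3 = 168 ≡ 12.
  S_1 = Σ v_i α_i r_i = 10·1·5 + 7·10·4 + 10·2·7 + 8·5·1 + 4·4·3 = 558 ≡ 12.
  α_i^2 mod 13 = [1, 9, 4, 12, 3].
  S_2 = Σ v_i α_i^2 r_i = 10·1·5 + 7·9·4 + 10·4·7 + 8·12·1 + 4·3·3 = 714 ≡ 12.
  S = (12, 12, 12) ≠ 0, so r is not a codeword (an error is present).
Step 3: locate the error. For a single error e at position i, S_ℓ = v_i·e·α_i^ℓ, so α_err = S_1/S_0.
  S_0^{−1} = 12^{−1} = 12 (mod 13), so α_err = 12·12 = 144 ≡ 1 = α_1. Error position i = 1.
  Consistency check: S_2/S_1 = 12·12 = 144 ≡ 1 = α_err ✓ (single-error assumption holds).
Step 4: error magnitude e = S_0/v_1 = S_0·∏_{j≠1}(α_1 − α_j) = 12·4 = 48 ≡ 9 (mod 13).
Step 5: correct position 1: c_1 = r_1 − e = 5 − 9 ≡ 9 (mod 13). Hence c = [9, 4, 7, 1, 3].
  Check: interpolating c through the α_i gives m(x) = 11 + 11·x (degree < 2) with m(α_i) = c_i for every i, so c is indeed a codeword.


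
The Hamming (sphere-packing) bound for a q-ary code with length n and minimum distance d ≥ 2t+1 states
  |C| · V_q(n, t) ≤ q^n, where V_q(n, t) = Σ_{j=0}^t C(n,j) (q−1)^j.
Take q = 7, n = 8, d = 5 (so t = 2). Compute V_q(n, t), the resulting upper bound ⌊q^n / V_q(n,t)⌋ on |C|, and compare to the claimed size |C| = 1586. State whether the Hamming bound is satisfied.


V_q(n, t) = 1057, q^n = 5764801, Hamming bound = 5453, |C| = 1586 ≤ bound (satisfied).

Step 1: Compute V_q(n, t) = Σ_{j=0}^2 C(n, j) (q−1)^j.
  j = 0: C(8,0)·(6)^0 = 1·1 = 1.
  j = 1: C(8,1)·(6)^1 = 8·6 = 48.
  j = 2: C(8,2)·(6)^2 = 28·36 = 1008.
  V_q(n, t) = 1 + 48 + 1008 = 1057.
Step 2: q^n = 7^8 = 5764801.
Step 3: Hamming bound ⌊q^n / V_q(n,t)⌋ = ⌊5764801/1057⌋ = 5453.
Step 4: Compare |C| = 1586 to 5453: satisfied.
The claimed |C| lies below the Hamming bound.


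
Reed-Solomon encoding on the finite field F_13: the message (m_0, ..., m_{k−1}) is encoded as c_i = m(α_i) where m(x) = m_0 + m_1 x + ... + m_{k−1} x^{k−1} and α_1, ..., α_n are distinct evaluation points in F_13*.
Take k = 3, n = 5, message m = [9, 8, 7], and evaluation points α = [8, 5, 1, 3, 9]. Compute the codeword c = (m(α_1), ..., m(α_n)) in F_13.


c = [1, 3, 11, 5, 11]

Message polynomial: m(x) = 9 + 8·x + 7·x^2 (mod 13).
For each evaluation point α_i, compute m(α_i) mod 13:
  α_1 = 8: Horner steps 7 → 12 → 1, so m(8) = 1.
  α_2 = 5: Horner steps 7 → 4 → 3, so m(5) = 3.
  α_3 = 1: Horner steps 7 → 2 → 11, so m(1) = 11.
  α_4 = 3: Horner steps 7 → 3 → 5, so m(3) = 5.
  α_5 = 9: Horner steps 7 → 6 → 11, so m(9) = 11.
Codeword c = [1, 3, 11, 5, 11] ∈ F_13^5.


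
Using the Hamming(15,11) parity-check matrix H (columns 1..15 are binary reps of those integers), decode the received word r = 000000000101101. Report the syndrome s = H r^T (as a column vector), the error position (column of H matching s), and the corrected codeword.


s = (0, 1, 0, 0)^T, error position = 4, corrected codeword c = 000100000101101

Compute s = H r^T mod 2 one row at a time:
  s_1 = 0 + 0 + 1 + 0 + 1 + 1 + 0 + 1 = 4 ≡ 0 (mod 2).
  s_2 = 0 + 0 + 0 + 0 + 1 + 1 + 0 + 1 = 3 ≡ 1 (mod 2).
  s_3 = 0 + 0 + 0 + 0 + 1 + 0 + 0 + 1 = 2 ≡ 0 (mod 2).
  s_4 = 0 + 0 + 0 + 0 + 0 + 0 + 1 + 1 = 2 ≡ 0 (mod 2).
s = (0, 1, 0, 0)^T — this equals column 4 of H (binary 0100), so error is at position 4.
Correct: flip bit 4 of r = 000000000101101 to get c = 000100000101101.


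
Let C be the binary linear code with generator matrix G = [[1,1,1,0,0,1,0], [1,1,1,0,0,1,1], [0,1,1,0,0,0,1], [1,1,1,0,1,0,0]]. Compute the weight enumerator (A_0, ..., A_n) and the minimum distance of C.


Weight distribution: A_0 = 1, A_1 = 1, A_2 = 4, A_3 = 4, A_4 = 3, A_5 = 3. Minimum distance d = 1.

Enumerate all 2^4 = 16 messages m ∈ F_2^4.
For each, compute codeword c = mG in F_2^7, then tally its weight.
  m = 0000 → c = 0000000, weight = 0.
  m = 1000 → c = 1110010, weight = 4.
  m = 0100 → c = 1110011, weight = 5.
  m = 1100 → c = 0000001, weight = 1.
  m = 0010 → c = 0110001, weight = 3.
  m = 1010 → c = 1000011, weight = 3.
  m = 0110 → c = 1000010, weight = 2.
  m = 1110 → c = 0110000, weight = 2.
  m = 0001 → c = 1110100, weight = 4.
  m = 1001 → c = 0000110, weight = 2.
  m = 0101 → c = 0000111, weight = 3.
  m = 1101 → c = 1110101, weight = 5.
  m = 0011 → c = 1000101, weight = 3.
  m = 1011 → c = 0110111, weight = 5.
  m = 0111 → c = 0110110, weight = 4.
  m = 1111 → c = 1000100, weight = 2.
Tally weights:
  weight 0: 1 codewords.
  weight 1: 1 codewords.
  weight 2: 4 codewords.
  weight 3: 4 codewords.
  weight 4: 3 codewords.
  weight 5: 3 codewords.
Minimum distance d = smallest w > 0 with A_w > 0 = 1.
Sanity: Σ A_w = 16 = 2^4 = 16 ✓.


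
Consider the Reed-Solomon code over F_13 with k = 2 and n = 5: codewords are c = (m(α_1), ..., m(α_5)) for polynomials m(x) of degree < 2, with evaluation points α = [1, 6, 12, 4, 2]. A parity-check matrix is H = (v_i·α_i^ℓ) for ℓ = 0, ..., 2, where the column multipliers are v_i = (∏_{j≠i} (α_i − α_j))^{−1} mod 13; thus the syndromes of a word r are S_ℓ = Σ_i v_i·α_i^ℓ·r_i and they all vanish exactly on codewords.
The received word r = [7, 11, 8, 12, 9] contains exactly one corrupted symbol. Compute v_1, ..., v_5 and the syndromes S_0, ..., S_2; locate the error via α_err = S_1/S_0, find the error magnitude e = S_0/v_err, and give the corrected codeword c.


S = (2, 4, 8), error at position 5, error magnitude e = 9, c = [7, 11, 8, 12, 0].

Step 1: column multipliers v_i = (∏_{j≠i}(α_i − α_j))^{−1} mod 13.
  i = 1 (α = 1): (1−6)(1−12)(1−4)(1−2) = (−5)·(−11)·(−3)·(−1) = 165 ≡ 9, so v_1 = 9^{−1} = 3 (mod 13).
  i = 2 (α = 6): (6−1)(6−12)(6−4)(6−2) = 5·(−6)·2·4 = −240 ≡ 7, so v_2 = 7^{−1} = 2 (mod 13).
  i = 3 (α = 12): (12−1)(12−6)(12−4)(12−2) = 11·6·8·10 = 5280 ≡ 2, so v_3 = 2^{−1} = 7 (mod 13).
  i = 4 (α = 4): (4−1)(4−6)(4−12)(4−2) = 3·(−2)·(−8)·2 = 96 ≡ 5, so v_4 = 5^{−1} = 8 (mod 13).
  i = 5 (α = 2): (2−1)(2−6)(2−12)(2−4) = 1·(−4)·(−10)·(−2) = −80 ≡ 11, so v_5 = 11^{−1} = 6 (mod 13).
  v = [3, 2, 7, 8, 6].
Step 2: syndromes of r = [7, 11, 8, 12, 9] (all sums mod 13).
  S_0 = Σ v_i r_i = 3·7 + 2·11 + 7·8 + 8·12 + 6·9 = 249 ≡ 2.
  S_1 = Σ v_i α_i r_i = 3·1·7 + 2·6·11 + 7·12·8 + 8·4·12 + 6·2·9 = 1317 ≡ 4.
  α_i^2 mod 13 = [1, 10, 1, 3, 4].
  S_2 = Σ v_i α_i^2 r_i = 3·1·7 + 2·10·11 + 7·1·8 + 8·3·12 + 6·4·9 = 801 ≡ 8.
  S = (2, 4, 8) ≠ 0, so r is not a codeword (an error is present).
Step 3: locate the error. For a single error e at position i, S_ℓ = v_i·e·α_i^ℓ, so α_err = S_1/S_0.
  S_0^{−1} = 2^{−1} = 7 (mod 13), so α_err = 4·7 = 28 ≡ 2 = α_5. Error position i = 5.
  Consistency check: S_2/S_1 = 8·10 = 80 ≡ 2 = α_err ✓ (single-error assumption holds).
Step 4: error magnitude e = S_0/v_5 = S_0·∏_{j≠5}(α_5 − α_j) = 2·11 = 22 ≡ 9 (mod 13).
Step 5: correct position 5: c_5 = r_5 − e = 9 − 9 ≡ 0 (mod 13). Hence c = [7, 11, 8, 12, 0].
  Check: interpolating c through the α_i gives m(x) = 1 + 6·x (degree < 2) with m(α_i) = c_i for every i, so c is indeed a codeword.


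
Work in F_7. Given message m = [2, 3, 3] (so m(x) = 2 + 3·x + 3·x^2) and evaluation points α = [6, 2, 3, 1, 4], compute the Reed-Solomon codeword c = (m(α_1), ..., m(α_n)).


c = [2, 6, 3, 1, 6]

Message polynomial: m(x) = 2 + 3·x + 3·x^2 (mod 7).
For each evaluation point α_i, compute m(α_i) mod 7:
  α_1 = 6: Horner steps 3 → 0 → 2, so m(6) = 2.
  α_2 = 2: Horner steps 3 → 2 → 6, so m(2) = 6.
  α_3 = 3: Horner steps 3 → 5 → 3, so m(3) = 3.
  α_4 = 1: Horner steps 3 → 6 → 1, so m(1) = 1.
  α_5 = 4: Horner steps 3 → 1 → 6, so m(4) = 6.
Codeword c = [2, 6, 3, 1, 6] ∈ F_7^5.


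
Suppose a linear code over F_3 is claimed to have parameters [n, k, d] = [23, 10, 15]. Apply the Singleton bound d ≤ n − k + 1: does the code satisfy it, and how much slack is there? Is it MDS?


Singleton RHS = n − k + 1 = 14, slack = -1, bound violated (no such code; not MDS).

Singleton bound: d ≤ n − k + 1.
Here n = 23, k = 10, so n − k + 1 = 14.
Given d = 15, check d ≤ 14: NO.
Slack = (n − k + 1) − d = -1.
The slack is negative: d = 15 exceeds n − k + 1 = 14 by 1, so the Singleton bound is violated and no linear [23, 10, 15]_3 code can exist. In particular it is not MDS (MDS requires d = n − k + 1 exactly).
Description: the claimed parameters are [23, 10, 15]_3; such a code would be impossible (violates the Singleton bound).


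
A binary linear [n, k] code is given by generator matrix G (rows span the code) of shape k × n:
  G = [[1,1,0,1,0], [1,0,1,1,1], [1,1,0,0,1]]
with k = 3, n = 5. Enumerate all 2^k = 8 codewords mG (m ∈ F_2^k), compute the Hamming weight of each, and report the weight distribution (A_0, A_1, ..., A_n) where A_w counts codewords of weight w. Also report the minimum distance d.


Weight distribution: A_0 = 1, A_2 = 2, A_3 = 4, A_4 = 1. Minimum distance d = 2.

Enumerate all 2^3 = 8 messages m ∈ F_2^3.
For each, compute codeword c = mG in F_2^5, then tally its weight.
  m = 000 → c = 00000, weight = 0.
  m = 100 → c = 11010, weight = 3.
  m = 010 → c = 10111, weight = 4.
  m = 110 → c = 01101, weight = 3.
  m = 001 → c = 11001, weight = 3.
  m = 101 → c = 00011, weight = 2.
  m = 011 → c = 01110, weight = 3.
  m = 111 → c = 10100, weight = 2.
Tally weights:
  weight 0: 1 codewords.
  weight 2: 2 codewords.
  weight 3: 4 codewords.
  weight 4: 1 codewords.
Minimum distance d = smallest w > 0 with A_w > 0 = 2.
Sanity: Σ A_w = 8 = 2^3 = 8 ✓.


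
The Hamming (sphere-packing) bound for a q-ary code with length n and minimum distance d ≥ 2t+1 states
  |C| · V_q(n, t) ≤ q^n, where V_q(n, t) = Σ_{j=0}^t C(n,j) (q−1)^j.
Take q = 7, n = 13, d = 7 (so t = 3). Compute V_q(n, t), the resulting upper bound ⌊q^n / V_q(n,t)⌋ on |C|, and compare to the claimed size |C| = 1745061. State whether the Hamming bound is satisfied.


V_q(n, t) = 64663, q^n = 96889010407, Hamming bound = 1498368, |C| = 1745061 > bound (violated).

Step 1: Compute V_q(n, t) = Σ_{j=0}^3 C(n, j) (q−1)^j.
  j = 0: C(13,0)·(6)^0 = 1·1 = 1.
  j = 1: C(13,1)·(6)^1 = 13·6 = 78.
  j = 2: C(13,2)·(6)^2 = 78·36 = 2808.
  j = 3: C(13,3)·(6)^3 = 286·216 = 61776.
  V_q(n, t) = 1 + 78 + 2808 + 61776 = 64663.
Step 2: q^n = 7^13 = 96889010407.
Step 3: Hamming bound ⌊q^n / V_q(n,t)⌋ = ⌊96889010407/64663⌋ = 1498368.
Step 4: Compare |C| = 1745061 to 1498368: violated.
The claimed |C| lies above the Hamming bound, so no 7-ary code of length 13 with d ≥ 7 can have 1745061 codewords.


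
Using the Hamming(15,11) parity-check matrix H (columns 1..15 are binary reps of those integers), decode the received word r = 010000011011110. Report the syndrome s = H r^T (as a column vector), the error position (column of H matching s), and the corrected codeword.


s = (0, 1, 1, 1)^T, error position = 7, corrected codeword c = 010000111011110

Compute s = H r^T mod 2 one row at a time:
  s_1 = 1 + 1 + 0 + 1 + 1 + 1 + 1 + 0 = 6 ≡ 0 (mod 2).
  s_2 = 0 + 0 + 0 + 0 + 1 + 1 + 1 + 0 = 3 ≡ 1 (mod 2).
  s_3 = 1 + 0 + 0 + 0 + 0 + 1 + 1 + 0 = 3 ≡ 1 (mod 2).
  s_4 = 0 + 0 + 0 + 0 + 1 + 1 + 1 + 0 = 3 ≡ 1 (mod 2).
s = (0, 1, 1, 1)^T — this equals column 7 of H (binary 0111), so error is at position 7.
Correct: flip bit 7 of r = 010000011011110 to get c = 010000111011110.


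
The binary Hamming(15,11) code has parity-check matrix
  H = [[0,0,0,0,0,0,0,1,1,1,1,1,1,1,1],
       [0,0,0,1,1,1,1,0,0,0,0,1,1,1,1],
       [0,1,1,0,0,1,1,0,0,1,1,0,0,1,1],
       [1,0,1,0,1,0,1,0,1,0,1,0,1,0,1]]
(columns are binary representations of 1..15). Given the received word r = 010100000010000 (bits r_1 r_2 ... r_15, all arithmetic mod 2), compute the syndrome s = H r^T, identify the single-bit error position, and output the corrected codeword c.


s = (1, 1, 0, 1)^T, error position = 13, corrected codeword c = 010100000010100

Compute s = H r^T mod 2 one row at a time:
  s_1 = 0 + 0 + 0 + 1 + 0 + 0 + 0 + 0 = 1 ≡ 1 (mod 2).
  s_2 = 1 + 0 + 0 + 0 + 0 + 0 + 0 + 0 = 1 ≡ 1 (mod 2).
  s_3 = 1 + 0 + 0 + 0 + 0 + 1 + 0 + 0 = 2 ≡ 0 (mod 2).
  s_4 = 0 + 0 + 0 + 0 + 0 + 1 + 0 + 0 = 1 ≡ 1 (mod 2).
s = (1, 1, 0, 1)^T — this equals column 13 of H (binary 1101), so error is at position 13.
Correct: flip bit 13 of r = 010100000010000 to get c = 010100000010100.


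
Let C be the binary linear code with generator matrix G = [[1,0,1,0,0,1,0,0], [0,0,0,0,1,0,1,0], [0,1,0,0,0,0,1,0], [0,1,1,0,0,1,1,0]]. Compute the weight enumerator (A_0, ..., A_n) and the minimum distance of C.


Weight distribution: A_0 = 1, A_1 = 1, A_2 = 4, A_3 = 4, A_4 = 3, A_5 = 3. Minimum distance d = 1.

Enumerate all 2^4 = 16 messages m ∈ F_2^4.
For each, compute codeword c = mG in F_2^8, then tally its weight.
  m = 0000 → c = 00000000, weight = 0.
  m = 1000 → c = 10100100, weight = 3.
  m = 0100 → c = 00001010, weight = 2.
  m = 1100 → c = 10101110, weight = 5.
  m = 0010 → c = 01000010, weight = 2.
  m = 1010 → c = 11100110, weight = 5.
  m = 0110 → c = 01001000, weight = 2.
  m = 1110 → c = 11101100, weight = 5.
  m = 0001 → c = 01100110, weight = 4.
  m = 1001 → c = 11000010, weight = 3.
  m = 0101 → c = 01101100, weight = 4.
  m = 1101 → c = 11001000, weight = 3.
  m = 0011 → c = 00100100, weight = 2.
  m = 1011 → c = 10000000, weight = 1.
  m = 0111 → c = 00101110, weight = 4.
  m = 1111 → c = 10001010, weight = 3.
Tally weights:
  weight 0: 1 codewords.
  weight 1: 1 codewords.
  weight 2: 4 codewords.
  weight 3: 4 codewords.
  weight 4: 3 codewords.
  weight 5: 3 codewords.
Minimum distance d = smallest w > 0 with A_w > 0 = 1.
Sanity: Σ A_w = 16 = 2^4 = 16 ✓.


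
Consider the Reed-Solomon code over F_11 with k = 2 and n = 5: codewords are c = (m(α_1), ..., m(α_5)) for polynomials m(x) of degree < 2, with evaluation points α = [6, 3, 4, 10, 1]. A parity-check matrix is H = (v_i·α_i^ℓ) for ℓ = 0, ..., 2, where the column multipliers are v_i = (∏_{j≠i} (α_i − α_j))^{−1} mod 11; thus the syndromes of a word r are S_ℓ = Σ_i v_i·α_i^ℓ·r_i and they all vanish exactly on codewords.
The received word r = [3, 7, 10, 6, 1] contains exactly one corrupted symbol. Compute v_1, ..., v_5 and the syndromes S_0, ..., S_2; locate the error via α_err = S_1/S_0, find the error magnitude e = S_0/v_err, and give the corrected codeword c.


S = (9, 10, 5), error at position 1, error magnitude e = 9, c = [5, 7, 10, 6, 1].

Step 1: column multipliers v_i = (∏_{j≠i}(α_i − α_j))^{−1} mod 11.
  i = 1 (α = 6): (6−3)(6−4)(6−10)(6−1) = 3·2·(−4)·5 = −120 ≡ 1, so v_1 = 1^{−1} = 1 (mod 11).
  i = 2 (α = 3): (3−6)(3−4)(3−10)(3−1) = (−3)·(−1)·(−7)·2 = −42 ≡ 2, so v_2 = 2^{−1} = 6 (mod 11).
  i = 3 (α = 4): (4−6)(4−3)(4−10)(4−1) = (−2)·1·(−6)·3 = 36 ≡ 3, so v_3 = 3^{−1} = 4 (mod 11).
  i = 4 (α = 10): (10−6)(10−3)(10−4)(10−1) = 4·7·6·9 = 1512 ≡ 5, so v_4 = 5^{−1} = 9 (mod 11).
  i = 5 (α = 1): (1−6)(1−3)(1−4)(1−10) = (−5)·(−2)·(−3)·(−9) = 270 ≡ 6, so v_5 = 6^{−1} = 2 (mod 11).
  v = [1, 6, 4, 9, 2].
Step 2: syndromes of r = [3, 7, 10, 6, 1] (all sums mod 11).
  S_0 = Σ v_i r_i = 1·3 + 6·7 + 4·10 + 9·6 + 2·1 = 141 ≡ 9.
  S_1 = Σ v_i α_i r_i = 1·6·3 + 6·3·7 + 4·4·10 + 9·10·6 + 2·1·1 = 846 ≡ 10.
  α_i^2 mod 11 = [3, 9, 5, 1, 1].
  S_2 = Σ v_i α_i^2 r_i = 1·3·3 + 6·9·7 + 4·5·10 + 9·1·6 + 2·1·1 = 643 ≡ 5.
  S = (9, 10, 5) ≠ 0, so r is not a codeword (an error is present).
Step 3: locate the error. For a single error e at position i, S_ℓ = v_i·e·α_i^ℓ, so α_err = S_1/S_0.
  S_0^{−1} = 9^{−1} = 5 (mod 11), so α_err = 10·5 = 50 ≡ 6 = α_1. Error position i = 1.
  Consistency check: S_2/S_1 = 5·10 = 50 ≡ 6 = α_err ✓ (single-error assumption holds).
Step 4: error magnitude e = S_0/v_1 = S_0·∏_{j≠1}(α_1 − α_j) = 9·1 = 9 ≡ 9 (mod 11).
Step 5: correct position 1: c_1 = r_1 − e = 3 − 9 ≡ 5 (mod 11). Hence c = [5, 7, 10, 6, 1].
  Check: interpolating c through the α_i gives m(x) = 9 + 3·x (degree < 2) with m(α_i) = c_i for every i, so c is indeed a codeword.
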